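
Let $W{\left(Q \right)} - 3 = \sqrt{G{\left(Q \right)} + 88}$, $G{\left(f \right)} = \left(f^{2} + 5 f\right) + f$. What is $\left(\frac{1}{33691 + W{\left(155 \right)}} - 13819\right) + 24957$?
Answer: $\frac{12644532518528}{1135260593} - \frac{\sqrt{25043}}{1135260593} \approx 11138.0$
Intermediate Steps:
$G{\left(f \right)} = f^{2} + 6 f$
$W{\left(Q \right)} = 3 + \sqrt{88 + Q \left(6 + Q\right)}$ ($W{\left(Q \right)} = 3 + \sqrt{Q \left(6 + Q\right) + 88} = 3 + \sqrt{88 + Q \left(6 + Q\right)}$)
$\left(\frac{1}{33691 + W{\left(155 \right)}} - 13819\right) + 24957 = \left(\frac{1}{33691 + \left(3 + \sqrt{88 + 155 \left(6 + 155\right)}\right)} - 13819\right) + 24957 = \left(\frac{1}{33691 + \left(3 + \sqrt{88 + 155 \cdot 161}\right)} - 13819\right) + 24957 = \left(\frac{1}{33691 + \left(3 + \sqrt{88 + 24955}\right)} - 13819\right) + 24957 = \left(\frac{1}{33691 + \left(3 + \sqrt{25043}\right)} - 13819\right) + 24957 = \left(\frac{1}{33694 + \sqrt{25043}} - 13819\right) + 24957 = \left(-13819 + \frac{1}{33694 + \sqrt{25043}}\right) + 24957 = 11138 + \frac{1}{33694 + \sqrt{25043}}$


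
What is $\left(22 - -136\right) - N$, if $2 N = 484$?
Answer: $-84$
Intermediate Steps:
$N = 242$ ($N = \frac{1}{2} \cdot 484 = 242$)
$\left(22 - -136\right) - N = \left(22 - -136\right) - 242 = \left(22 + 136\right) - 242 = 158 - 242 = -84$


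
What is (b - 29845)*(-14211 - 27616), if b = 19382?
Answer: 437635901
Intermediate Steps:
(b - 29845)*(-14211 - 27616) = (19382 - 29845)*(-14211 - 27616) = -10463*(-41827) = 437635901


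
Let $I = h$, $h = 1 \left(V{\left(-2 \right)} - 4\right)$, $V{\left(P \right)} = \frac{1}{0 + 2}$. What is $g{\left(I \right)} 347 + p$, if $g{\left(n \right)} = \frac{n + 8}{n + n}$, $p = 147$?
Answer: $- \frac{1065}{14} \approx -76.071$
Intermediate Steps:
$V{\left(P \right)} = \frac{1}{2}$
$h = - \frac{7}{2}$ ($h = 1 \left(\frac{1}{2} - 4\right) = 1 \left(- \frac{7}{2}\right) = - \frac{7}{2} \approx -3.5$)
$I = - \frac{7}{2} \approx -3.5$
$g{\left(n \right)} = \frac{8 + n}{2 n}$
$g{\left(I \right)} 347 + p = \frac{8 - \frac{7}{2}}{2 \left(- \frac{7}{2}\right)} 347 + 147 = \frac{1}{2} \left(- \frac{2}{7}\right) \frac{9}{2} \cdot 347 + 147 = \left(- \frac{9}{14}\right) 347 + 147 = - \frac{3123}{14} + 147 = - \frac{1065}{14}$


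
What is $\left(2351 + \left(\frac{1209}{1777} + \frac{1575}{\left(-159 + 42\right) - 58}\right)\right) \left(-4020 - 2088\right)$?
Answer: $- \frac{25427255844}{1777} \approx -1.4309 \cdot 10^{7}$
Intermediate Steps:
$\left(2351 + \left(\frac{1209}{1777} + \frac{1575}{\left(-159 + 42\right) - 58}\right)\right) \left(-4020 - 2088\right) = \left(2351 + \left(1209 \cdot \frac{1}{1777} + \frac{1575}{-117 - 58}\right)\right) \left(-6108\right) = \left(2351 + \left(\frac{1209}{1777} + \frac{1575}{-175}\right)\right) \left(-6108\right) = \left(2351 + \left(\frac{1209}{1777} + 1575 \left(- \frac{1}{175}\right)\right)\right) \left(-6108\right) = \left(2351 + \left(\frac{1209}{1777} - 9\right)\right) \left(-6108\right) = \left(2351 - \frac{14784}{1777}\right) \left(-6108\right) = \frac{4162943}{1777} \left(-6108\right) = - \frac{25427255844}{1777}$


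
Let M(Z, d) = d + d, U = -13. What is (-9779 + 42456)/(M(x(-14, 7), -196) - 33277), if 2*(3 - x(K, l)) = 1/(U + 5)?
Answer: -32677/33669 ≈ -0.97054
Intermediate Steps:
x(K, l) = 49/16 (x(K, l) = 3 - 1/(2*(-13 + 5)) = 3 - ½/(-8) = 3 - ½*(-⅛) = 3 + 1/16 = 49/16)
M(Z, d) = 2*d
(-9779 + 42456)/(M(x(-14, 7), -196) - 33277) = (-9779 + 42456)/(2*(-196) - 33277) = 32677/(-392 - 33277) = 32677/(-33669) = 32677*(-1/33669) = -32677/33669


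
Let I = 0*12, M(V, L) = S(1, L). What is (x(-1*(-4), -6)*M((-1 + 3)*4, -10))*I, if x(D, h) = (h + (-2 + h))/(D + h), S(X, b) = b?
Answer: 0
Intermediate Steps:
x(D, h) = (-2 + 2*h)/(D + h)
M(V, L) = L
I = 0
(x(-1*(-4), -6)*M((-1 + 3)*4, -10))*I = ((2*(-1 - 6)/(-1*(-4) - 6))*(-10))*0 = ((2*(-7)/(4 - 6))*(-10))*0 = ((2*(-7)/(-2))*(-10))*0 = ((2*(-½)*(-7))*(-10))*0 = (7*(-10))*0 = -70*0 = 0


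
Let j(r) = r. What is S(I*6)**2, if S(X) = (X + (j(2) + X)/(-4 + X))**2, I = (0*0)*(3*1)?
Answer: 1/16 ≈ 0.062500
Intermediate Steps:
I = 0 (I = 0*3 = 0)
S(X) = (X + (2 + X)/(-4 + X))**2
S(I*6)**2 = ((2 + (0*6)**2 - 0*6)**2/(-4 + 0*6)**2)**2 = ((2 + 0**2 - 3*0)**2/(-4 + 0)**2)**2 = ((2 + 0 + 0)**2/(-4)**2)**2 = ((1/16)*2**2)**2 = ((1/16)*4)**2 = (1/4)**2 = 1/16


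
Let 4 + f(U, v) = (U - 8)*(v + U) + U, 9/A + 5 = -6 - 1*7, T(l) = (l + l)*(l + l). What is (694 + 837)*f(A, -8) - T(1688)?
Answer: -45174603/4 ≈ -1.1294e+7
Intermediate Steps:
T(l) = 4*l² (T(l) = (2*l)*(2*l) = 4*l²)
A = -½ (A = 9/(-5 + (-6 - 1*7)) = 9/(-5 + (-6 - 7)) = 9/(-5 - 13) = 9/(-18) = 9*(-1/18) = -½ ≈ -0.50000)
f(U, v) = -4 + U + (-8 + U)*(U + v) (f(U, v) = -4 + ((U - 8)*(v + U) + U) = -4 + ((-8 + U)*(U + v) + U) = -4 + (U + (-8 + U)*(U + v)) = -4 + U + (-8 + U)*(U + v))
(694 + 837)*f(A, -8) - T(1688) = (694 + 837)*(-4 + (-½)² - 8*(-8) - 7*(-½) - ½*(-8)) - 4*1688² = 1531*(-4 + ¼ + 64 + 7/2 + 4) - 4*2849344 = 1531*(271/4) - 1*11397376 = 414901/4 - 11397376 = -45174603/4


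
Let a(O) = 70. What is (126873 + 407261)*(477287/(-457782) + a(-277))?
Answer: 8430624970351/228891 ≈ 3.6833e+7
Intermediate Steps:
(126873 + 407261)*(477287/(-457782) + a(-277)) = (126873 + 407261)*(477287/(-457782) + 70) = 534134*(477287*(-1/457782) + 70) = 534134*(-477287/457782 + 70) = 534134*(31567453/457782) = 8430624970351/228891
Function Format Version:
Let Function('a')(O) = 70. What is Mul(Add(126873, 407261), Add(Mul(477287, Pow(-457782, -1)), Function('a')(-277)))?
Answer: Rational(8430624970351, 228891) ≈ 3.6833e+7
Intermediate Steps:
Mul(Add(126873, 407261), Add(Mul(477287, Pow(-457782, -1)), Function('a')(-277))) = Mul(Add(126873, 407261), Add(Mul(477287, Pow(-457782, -1)), 70)) = Mul(534134, Add(Mul(477287, Rational(-1, 457782)), 70)) = Mul(534134, Add(Rational(-477287, 457782), 70)) = Mul(534134, Rational(31567453, 457782)) = Rational(8430624970351, 228891)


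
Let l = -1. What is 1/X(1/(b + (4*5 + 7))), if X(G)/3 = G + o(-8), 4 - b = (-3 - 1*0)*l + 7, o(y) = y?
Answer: -7/167 ≈ -0.041916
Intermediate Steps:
b = -6 (b = 4 - ((-3 - 1*0)*(-1) + 7) = 4 - ((-3 + 0)*(-1) + 7) = 4 - (-3*(-1) + 7) = 4 - (3 + 7) = 4 - 1*10 = 4 - 10 = -6)
X(G) = -24 + 3*G (X(G) = 3*(G - 8) = 3*(-8 + G) = -24 + 3*G)
1/X(1/(b + (4*5 + 7))) = 1/(-24 + 3/(-6 + (4*5 + 7))) = 1/(-24 + 3/(-6 + (20 + 7))) = 1/(-24 + 3/(-6 + 27)) = 1/(-24 + 3/21) = 1/(-24 + 3*(1/21)) = 1/(-24 + ⅐) = 1/(-167/7) = -7/167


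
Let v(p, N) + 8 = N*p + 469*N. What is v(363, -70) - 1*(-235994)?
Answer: 177746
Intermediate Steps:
v(p, N) = -8 + 469*N + N*p (v(p, N) = -8 + (N*p + 469*N) = -8 + (469*N + N*p) = -8 + 469*N + N*p)
v(363, -70) - 1*(-235994) = (-8 + 469*(-70) - 70*363) - 1*(-235994) = (-8 - 32830 - 25410) + 235994 = -58248 + 235994 = 177746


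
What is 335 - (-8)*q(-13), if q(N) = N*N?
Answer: 1687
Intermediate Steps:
q(N) = N²
335 - (-8)*q(-13) = 335 - (-8)*(-13)² = 335 - (-8)*169 = 335 - 1*(-1352) = 335 + 1352 = 1687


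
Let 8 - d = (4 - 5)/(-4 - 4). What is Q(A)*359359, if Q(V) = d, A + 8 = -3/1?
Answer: 22639617/8 ≈ 2.8300e+6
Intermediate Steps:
A = -11 (A = -8 - 3/1 = -8 - 3*1 = -8 - 3 = -11)
d = 63/8 (d = 8 - (4 - 5)/(-4 - 4) = 8 - (-1)/(-8) = 8 - (-1)*(-1)/8 = 8 - 1*⅛ = 8 - ⅛ = 63/8 ≈ 7.8750)
Q(V) = 63/8
Q(A)*359359 = (63/8)*359359 = 22639617/8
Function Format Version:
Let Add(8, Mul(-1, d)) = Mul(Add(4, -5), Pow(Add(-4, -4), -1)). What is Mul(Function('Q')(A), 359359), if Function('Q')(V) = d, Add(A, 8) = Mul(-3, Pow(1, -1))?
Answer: Rational(22639617, 8) ≈ 2.8300e+6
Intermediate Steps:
A = -11 (A = Add(-8, Mul(-3, Pow(1, -1))) = Add(-8, Mul(-3, 1)) = Add(-8, -3) = -11)
d = Rational(63, 8) (d = Add(8, Mul(-1, Mul(Add(4, -5), Pow(Add(-4, -4), -1)))) = Add(8, Mul(-1, Mul(-1, Pow(-8, -1)))) = Add(8, Mul(-1, Mul(-1, Rational(-1, 8)))) = Add(8, Mul(-1, Rational(1, 8))) = Add(8, Rational(-1, 8)) = Rational(63, 8) ≈ 7.8750)
Function('Q')(V) = Rational(63, 8)
Mul(Function('Q')(A), 359359) = Mul(Rational(63, 8), 359359) = Rational(22639617, 8)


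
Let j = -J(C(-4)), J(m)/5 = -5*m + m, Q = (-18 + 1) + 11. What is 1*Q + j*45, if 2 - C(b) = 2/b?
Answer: 2244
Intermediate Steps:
Q = -6 (Q = -17 + 11 = -6)
C(b) = 2 - 2/b
J(m) = -20*m (J(m) = 5*(-5*m + m) = 5*(-4*m) = -20*m)
j = 50 (j = -(-20)*(2 - 2/(-4)) = -(-20)*(2 - 2*(-1/4)) = -(-20)*(2 + 1/2) = -(-20)*5/2 = -1*(-50) = 50)
1*Q + j*45 = 1*(-6) + 50*45 = -6 + 2250 = 2244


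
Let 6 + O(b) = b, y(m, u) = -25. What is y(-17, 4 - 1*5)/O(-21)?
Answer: 25/27 ≈ 0.92593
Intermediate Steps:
O(b) = -6 + b
y(-17, 4 - 1*5)/O(-21) = -25/(-6 - 21) = -25/(-27) = -25*(-1/27) = 25/27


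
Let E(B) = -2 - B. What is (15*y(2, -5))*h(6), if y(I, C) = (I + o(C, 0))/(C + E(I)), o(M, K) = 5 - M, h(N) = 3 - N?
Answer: 60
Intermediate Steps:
y(I, C) = (5 + I - C)/(-2 + C - I) (y(I, C) = (I + (5 - C))/(C + (-2 - I)) = (5 + I - C)/(-2 + C - I))
(15*y(2, -5))*h(6) = (15*((-5 - 5 - 1*2)/(2 + 2 - 1*(-5))))*(3 - 1*6) = (15*((-5 - 5 - 2)/(2 + 2 + 5)))*(3 - 6) = (15*(-12/9))*(-3) = (15*((⅑)*(-12)))*(-3) = (15*(-4/3))*(-3) = -20*(-3) = 60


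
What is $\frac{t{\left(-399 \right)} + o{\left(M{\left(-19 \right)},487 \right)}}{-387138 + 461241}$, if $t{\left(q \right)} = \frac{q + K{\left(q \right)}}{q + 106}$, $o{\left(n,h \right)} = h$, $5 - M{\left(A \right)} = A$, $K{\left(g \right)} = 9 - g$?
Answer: $\frac{142682}{21712179} \approx 0.0065715$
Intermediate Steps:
$M{\left(A \right)} = 5 - A$
$t{\left(q \right)} = \frac{9}{106 + q}$ ($t{\left(q \right)} = \frac{q - \left(-9 + q\right)}{q + 106} = \frac{9}{106 + q}$)
$\frac{t{\left(-399 \right)} + o{\left(M{\left(-19 \right)},487 \right)}}{-387138 + 461241} = \frac{\frac{9}{106 - 399} + 487}{-387138 + 461241} = \frac{\frac{9}{-293} + 487}{74103} = \left(9 \left(- \frac{1}{293}\right) + 487\right) \frac{1}{74103} = \left(- \frac{9}{293} + 487\right) \frac{1}{74103} = \frac{142682}{293} \cdot \frac{1}{74103} = \frac{142682}{21712179}$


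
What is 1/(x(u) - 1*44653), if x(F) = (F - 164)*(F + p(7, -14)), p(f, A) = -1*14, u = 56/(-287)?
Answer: -1681/71143669 ≈ -2.3628e-5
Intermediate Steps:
u = -8/41 (u = 56*(-1/287) = -8/41 ≈ -0.19512)
p(f, A) = -14
x(F) = (-164 + F)*(-14 + F) (x(F) = (F - 164)*(F - 14) = (-164 + F)*(-14 + F))
1/(x(u) - 1*44653) = 1/((2296 + (-8/41)² - 178*(-8/41)) - 1*44653) = 1/((2296 + 64/1681 + 1424/41) - 44653) = 1/(3918024/1681 - 44653) = 1/(-71143669/1681) = -1681/71143669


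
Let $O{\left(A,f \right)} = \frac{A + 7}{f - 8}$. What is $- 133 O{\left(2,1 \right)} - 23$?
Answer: $148$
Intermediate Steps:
$O{\left(A,f \right)} = \frac{7 + A}{-8 + f}$
$- 133 O{\left(2,1 \right)} - 23 = - 133 \frac{7 + 2}{-8 + 1} - 23 = - 133 \frac{1}{-7} \cdot 9 - 23 = - 133 \left(\left(- \frac{1}{7}\right) 9\right) - 23 = \left(-133\right) \left(- \frac{9}{7}\right) - 23 = 171 - 23 = 148$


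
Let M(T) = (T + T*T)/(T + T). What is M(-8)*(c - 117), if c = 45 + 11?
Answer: 427/2 ≈ 213.50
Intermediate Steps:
M(T) = (T + T²)/(2*T) (M(T) = (T + T²)/((2*T)) = (T + T²)*(1/(2*T)) = (T + T²)/(2*T))
c = 56
M(-8)*(c - 117) = (½ + (½)*(-8))*(56 - 117) = (½ - 4)*(-61) = -7/2*(-61) = 427/2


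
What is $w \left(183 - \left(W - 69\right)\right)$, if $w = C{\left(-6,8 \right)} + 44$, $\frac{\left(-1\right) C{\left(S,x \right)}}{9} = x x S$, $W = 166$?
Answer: $301000$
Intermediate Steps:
$C{\left(S,x \right)} = - 9 S x^{2}$ ($C{\left(S,x \right)} = - 9 x x S = - 9 x^{2} S = - 9 S x^{2}$)
$w = 3500$ ($w = \left(-9\right) \left(-6\right) 8^{2} + 44 = \left(-9\right) \left(-6\right) 64 + 44 = 3456 + 44 = 3500$)
$w \left(183 - \left(W - 69\right)\right) = 3500 \left(183 - \left(166 - 69\right)\right) = 3500 \left(183 - 97\right) = 3500 \cdot 86 = 301000$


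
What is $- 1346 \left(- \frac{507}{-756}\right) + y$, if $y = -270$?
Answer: $- \frac{147757}{126} \approx -1172.7$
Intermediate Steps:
$- 1346 \left(- \frac{507}{-756}\right) + y = - 1346 \left(- \frac{507}{-756}\right) - 270 = - 1346 \left(\left(-507\right) \left(- \frac{1}{756}\right)\right) - 270 = \left(-1346\right) \frac{169}{252} - 270 = - \frac{113737}{126} - 270 = - \frac{147757}{126}$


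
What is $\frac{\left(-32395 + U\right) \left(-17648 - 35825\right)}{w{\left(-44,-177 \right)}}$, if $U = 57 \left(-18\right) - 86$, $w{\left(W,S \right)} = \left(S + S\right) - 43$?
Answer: $- \frac{1791719811}{397} \approx -4.5132 \cdot 10^{6}$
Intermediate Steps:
$w{\left(W,S \right)} = -43 + 2 S$ ($w{\left(W,S \right)} = 2 S - 43 = -43 + 2 S$)
$U = -1112$ ($U = -1026 - 86 = -1112$)
$\frac{\left(-32395 + U\right) \left(-17648 - 35825\right)}{w{\left(-44,-177 \right)}} = \frac{\left(-32395 - 1112\right) \left(-17648 - 35825\right)}{-43 + 2 \left(-177\right)} = \frac{\left(-33507\right) \left(-53473\right)}{-43 - 354} = \frac{1791719811}{-397} = 1791719811 \left(- \frac{1}{397}\right) = - \frac{1791719811}{397}$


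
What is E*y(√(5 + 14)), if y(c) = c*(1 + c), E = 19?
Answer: 361 + 19*√19 ≈ 443.82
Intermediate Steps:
E*y(√(5 + 14)) = 19*(√(5 + 14)*(1 + √(5 + 14))) = 19*(√19*(1 + √19)) = 19*√19*(1 + √19)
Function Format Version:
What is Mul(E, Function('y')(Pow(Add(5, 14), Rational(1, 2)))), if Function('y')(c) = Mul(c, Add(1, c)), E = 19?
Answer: Add(361, Mul(19, Pow(19, Rational(1, 2)))) ≈ 443.82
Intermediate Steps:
Mul(E, Function('y')(Pow(Add(5, 14), Rational(1, 2)))) = Mul(19, Mul(Pow(Add(5, 14), Rational(1, 2)), Add(1, Pow(Add(5, 14), Rational(1, 2))))) = Mul(19, Mul(Pow(19, Rational(1, 2)), Add(1, Pow(19, Rational(1, 2))))) = Mul(19, Pow(19, Rational(1, 2)), Add(1, Pow(19, Rational(1, 2))))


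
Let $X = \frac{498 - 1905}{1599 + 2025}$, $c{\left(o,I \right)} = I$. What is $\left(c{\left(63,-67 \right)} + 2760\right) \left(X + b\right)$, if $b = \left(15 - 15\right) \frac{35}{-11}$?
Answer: $- \frac{1263017}{1208} \approx -1045.5$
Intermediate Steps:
$X = - \frac{469}{1208}$ ($X = - \frac{1407}{3624} = \left(-1407\right) \frac{1}{3624} = - \frac{469}{1208} \approx -0.38825$)
$b = 0$ ($b = 0 \cdot 35 \left(- \frac{1}{11}\right) = 0 \left(- \frac{35}{11}\right) = 0$)
$\left(c{\left(63,-67 \right)} + 2760\right) \left(X + b\right) = \left(-67 + 2760\right) \left(- \frac{469}{1208} + 0\right) = 2693 \left(- \frac{469}{1208}\right) = - \frac{1263017}{1208}$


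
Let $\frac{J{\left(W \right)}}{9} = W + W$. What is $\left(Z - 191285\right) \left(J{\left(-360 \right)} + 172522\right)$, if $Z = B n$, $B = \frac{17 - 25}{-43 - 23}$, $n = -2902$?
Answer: $- \frac{1050051766546}{33} \approx -3.182 \cdot 10^{10}$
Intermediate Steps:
$B = \frac{4}{33}$ ($B = - \frac{8}{-66} = \left(-8\right) \left(- \frac{1}{66}\right) = \frac{4}{33} \approx 0.12121$)
$J{\left(W \right)} = 18 W$ ($J{\left(W \right)} = 9 \left(W + W\right) = 9 \cdot 2 W = 18 W$)
$Z = - \frac{11608}{33}$ ($Z = \frac{4}{33} \left(-2902\right) = - \frac{11608}{33} \approx -351.76$)
$\left(Z - 191285\right) \left(J{\left(-360 \right)} + 172522\right) = \left(- \frac{11608}{33} - 191285\right) \left(18 \left(-360\right) + 172522\right) = - \frac{6324013 \left(-6480 + 172522\right)}{33} = \left(- \frac{6324013}{33}\right) 166042 = - \frac{1050051766546}{33}$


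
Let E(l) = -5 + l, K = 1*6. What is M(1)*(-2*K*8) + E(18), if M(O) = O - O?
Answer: 13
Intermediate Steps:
K = 6
M(O) = 0
M(1)*(-2*K*8) + E(18) = 0*(-2*6*8) + (-5 + 18) = 0*(-12*8) + 13 = 0*(-96) + 13 = 0 + 13 = 13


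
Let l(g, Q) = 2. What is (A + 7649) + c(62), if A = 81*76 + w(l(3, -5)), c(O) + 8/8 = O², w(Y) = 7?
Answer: 17655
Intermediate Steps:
c(O) = -1 + O²
A = 6163 (A = 81*76 + 7 = 6156 + 7 = 6163)
(A + 7649) + c(62) = (6163 + 7649) + (-1 + 62²) = 13812 + (-1 + 3844) = 13812 + 3843 = 17655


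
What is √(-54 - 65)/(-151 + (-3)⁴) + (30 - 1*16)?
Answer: 14 - I*√119/70 ≈ 14.0 - 0.15584*I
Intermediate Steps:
√(-54 - 65)/(-151 + (-3)⁴) + (30 - 1*16) = √(-119)/(-151 + 81) + (30 - 16) = (I*√119)/(-70) + 14 = -I*√119/70 + 14 = 14 - I*√119/70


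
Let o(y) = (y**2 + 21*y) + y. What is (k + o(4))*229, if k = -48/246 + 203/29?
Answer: 1040347/41 ≈ 25374.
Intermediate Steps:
k = 279/41 (k = -48*1/246 + 203*(1/29) = -8/41 + 7 = 279/41 ≈ 6.8049)
o(y) = y**2 + 22*y
(k + o(4))*229 = (279/41 + 4*(22 + 4))*229 = (279/41 + 4*26)*229 = (279/41 + 104)*229 = (4543/41)*229 = 1040347/41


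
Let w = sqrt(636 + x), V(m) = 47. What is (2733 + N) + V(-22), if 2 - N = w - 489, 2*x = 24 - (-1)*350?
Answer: 3271 - sqrt(823) ≈ 3242.3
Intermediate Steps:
x = 187 (x = (24 - (-1)*350)/2 = (24 - 1*(-350))/2 = (24 + 350)/2 = (1/2)*374 = 187)
w = sqrt(823) (w = sqrt(636 + 187) = sqrt(823) ≈ 28.688)
N = 491 - sqrt(823) (N = 2 - (sqrt(823) - 489) = 2 - (-489 + sqrt(823)) = 2 + (489 - sqrt(823)) = 491 - sqrt(823) ≈ 462.31)
(2733 + N) + V(-22) = (2733 + (491 - sqrt(823))) + 47 = (3224 - sqrt(823)) + 47 = 3271 - sqrt(823)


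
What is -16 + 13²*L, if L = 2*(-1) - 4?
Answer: -1030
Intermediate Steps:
L = -6 (L = -2 - 4 = -6)
-16 + 13²*L = -16 + 13²*(-6) = -16 + 169*(-6) = -16 - 1014 = -1030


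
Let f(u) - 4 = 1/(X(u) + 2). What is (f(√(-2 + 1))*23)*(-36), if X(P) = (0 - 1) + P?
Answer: -3726 + 414*I ≈ -3726.0 + 414.0*I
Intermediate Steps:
X(P) = -1 + P
f(u) = 4 + 1/(1 + u) (f(u) = 4 + 1/((-1 + u) + 2) = 4 + 1/(1 + u))
(f(√(-2 + 1))*23)*(-36) = (((5 + 4*√(-2 + 1))/(1 + √(-2 + 1)))*23)*(-36) = (((5 + 4*√(-1))/(1 + √(-1)))*23)*(-36) = (((5 + 4*I)/(1 + I))*23)*(-36) = ((((1 - I)/2)*(5 + 4*I))*23)*(-36) = (((1 - I)*(5 + 4*I)/2)*23)*(-36) = (23*(1 - I)*(5 + 4*I)/2)*(-36) = -414*(1 - I)*(5 + 4*I)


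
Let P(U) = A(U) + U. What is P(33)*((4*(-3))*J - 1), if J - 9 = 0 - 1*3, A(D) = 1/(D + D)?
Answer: -159067/66 ≈ -2410.1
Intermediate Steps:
A(D) = 1/(2*D)
J = 6 (J = 9 + (0 - 1*3) = 9 + (0 - 3) = 9 - 3 = 6)
P(U) = U + 1/(2*U) (P(U) = 1/(2*U) + U = U + 1/(2*U))
P(33)*((4*(-3))*J - 1) = (33 + (1/2)/33)*((4*(-3))*6 - 1) = (33 + (1/2)*(1/33))*(-12*6 - 1) = (33 + 1/66)*(-72 - 1) = (2179/66)*(-73) = -159067/66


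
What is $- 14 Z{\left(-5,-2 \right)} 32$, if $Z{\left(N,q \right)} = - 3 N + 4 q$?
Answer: $-3136$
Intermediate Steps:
$- 14 Z{\left(-5,-2 \right)} 32 = - 14 \left(\left(-3\right) \left(-5\right) + 4 \left(-2\right)\right) 32 = - 14 \left(15 - 8\right) 32 = \left(-14\right) 7 \cdot 32 = \left(-98\right) 32 = -3136$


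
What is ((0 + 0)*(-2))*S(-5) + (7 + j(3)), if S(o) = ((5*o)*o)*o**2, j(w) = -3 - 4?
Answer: 0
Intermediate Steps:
j(w) = -7
S(o) = 5*o**4 (S(o) = (5*o**2)*o**2 = 5*o**4)
((0 + 0)*(-2))*S(-5) + (7 + j(3)) = ((0 + 0)*(-2))*(5*(-5)**4) + (7 - 7) = (0*(-2))*(5*625) + 0 = 0*3125 + 0 = 0 + 0 = 0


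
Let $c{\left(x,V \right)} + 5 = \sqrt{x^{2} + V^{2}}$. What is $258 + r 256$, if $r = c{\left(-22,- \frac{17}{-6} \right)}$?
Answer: $-1022 + \frac{128 \sqrt{17713}}{3} \approx 4656.5$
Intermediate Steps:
$c{\left(x,V \right)} = -5 + \sqrt{V^{2} + x^{2}}$ ($c{\left(x,V \right)} = -5 + \sqrt{x^{2} + V^{2}} = -5 + \sqrt{V^{2} + x^{2}}$)
$r = -5 + \frac{\sqrt{17713}}{6}$ ($r = -5 + \sqrt{\left(- \frac{17}{-6}\right)^{2} + \left(-22\right)^{2}} = -5 + \sqrt{\left(\left(-17\right) \left(- \frac{1}{6}\right)\right)^{2} + 484} = -5 + \sqrt{\left(\frac{17}{6}\right)^{2} + 484} = -5 + \sqrt{\frac{289}{36} + 484} = -5 + \sqrt{\frac{17713}{36}} = -5 + \frac{\sqrt{17713}}{6} \approx 17.182$)
$258 + r 256 = 258 + \left(-5 + \frac{\sqrt{17713}}{6}\right) 256 = 258 - \left(1280 - \frac{128 \sqrt{17713}}{3}\right) = -1022 + \frac{128 \sqrt{17713}}{3}$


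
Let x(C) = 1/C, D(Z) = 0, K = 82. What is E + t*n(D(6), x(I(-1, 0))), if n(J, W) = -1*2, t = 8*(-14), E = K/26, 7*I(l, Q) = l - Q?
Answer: 2953/13 ≈ 227.15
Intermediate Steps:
I(l, Q) = -Q/7 + l/7 (I(l, Q) = (l - Q)/7 = -Q/7 + l/7)
E = 41/13 (E = 82/26 = 82*(1/26) = 41/13 ≈ 3.1538)
t = -112
n(J, W) = -2
E + t*n(D(6), x(I(-1, 0))) = 41/13 - 112*(-2) = 41/13 + 224 = 2953/13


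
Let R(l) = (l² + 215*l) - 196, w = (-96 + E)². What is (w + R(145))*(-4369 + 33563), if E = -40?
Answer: 2058177000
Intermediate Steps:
w = 18496 (w = (-96 - 40)² = (-136)² = 18496)
R(l) = -196 + l² + 215*l
(w + R(145))*(-4369 + 33563) = (18496 + (-196 + 145² + 215*145))*(-4369 + 33563) = (18496 + (-196 + 21025 + 31175))*29194 = (18496 + 52004)*29194 = 70500*29194 = 2058177000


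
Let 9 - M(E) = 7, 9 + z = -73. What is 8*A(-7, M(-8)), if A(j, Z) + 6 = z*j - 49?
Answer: 4152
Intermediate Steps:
z = -82 (z = -9 - 73 = -82)
M(E) = 2 (M(E) = 9 - 1*7 = 9 - 7 = 2)
A(j, Z) = -55 - 82*j (A(j, Z) = -6 + (-82*j - 49) = -6 + (-49 - 82*j) = -55 - 82*j)
8*A(-7, M(-8)) = 8*(-55 - 82*(-7)) = 8*(-55 + 574) = 8*519 = 4152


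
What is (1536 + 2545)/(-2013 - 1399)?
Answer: -4081/3412 ≈ -1.1961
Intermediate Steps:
(1536 + 2545)/(-2013 - 1399) = 4081/(-3412) = 4081*(-1/3412) = -4081/3412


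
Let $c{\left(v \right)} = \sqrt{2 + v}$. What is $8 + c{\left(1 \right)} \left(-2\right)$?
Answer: $8 - 2 \sqrt{3} \approx 4.5359$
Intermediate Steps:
$8 + c{\left(1 \right)} \left(-2\right) = 8 + \sqrt{2 + 1} \left(-2\right) = 8 + \sqrt{3} \left(-2\right) = 8 - 2 \sqrt{3}$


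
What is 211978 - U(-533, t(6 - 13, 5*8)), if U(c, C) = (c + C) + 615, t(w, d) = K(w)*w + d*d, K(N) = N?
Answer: 210247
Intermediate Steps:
t(w, d) = d² + w² (t(w, d) = w*w + d*d = w² + d² = d² + w²)
U(c, C) = 615 + C + c (U(c, C) = (C + c) + 615 = 615 + C + c)
211978 - U(-533, t(6 - 13, 5*8)) = 211978 - (615 + ((5*8)² + (6 - 13)²) - 533) = 211978 - (615 + (40² + (-7)²) - 533) = 211978 - (615 + (1600 + 49) - 533) = 211978 - (615 + 1649 - 533) = 211978 - 1*1731 = 211978 - 1731 = 210247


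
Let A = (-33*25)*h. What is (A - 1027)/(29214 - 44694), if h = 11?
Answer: 5051/7740 ≈ 0.65258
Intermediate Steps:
A = -9075 (A = -33*25*11 = -825*11 = -9075)
(A - 1027)/(29214 - 44694) = (-9075 - 1027)/(29214 - 44694) = -10102/(-15480) = -10102*(-1/15480) = 5051/7740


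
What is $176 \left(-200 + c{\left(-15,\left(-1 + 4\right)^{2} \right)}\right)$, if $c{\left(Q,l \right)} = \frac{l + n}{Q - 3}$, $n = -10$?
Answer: $- \frac{316712}{9} \approx -35190.0$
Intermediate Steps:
$c{\left(Q,l \right)} = \frac{-10 + l}{-3 + Q}$ ($c{\left(Q,l \right)} = \frac{l - 10}{Q - 3} = \frac{-10 + l}{-3 + Q}$)
$176 \left(-200 + c{\left(-15,\left(-1 + 4\right)^{2} \right)}\right) = 176 \left(-200 + \frac{-10 + \left(-1 + 4\right)^{2}}{-3 - 15}\right) = 176 \left(-200 + \frac{-10 + 3^{2}}{-18}\right) = 176 \left(-200 - \frac{-10 + 9}{18}\right) = 176 \left(-200 - - \frac{1}{18}\right) = 176 \left(-200 + \frac{1}{18}\right) = 176 \left(- \frac{3599}{18}\right) = - \frac{316712}{9}$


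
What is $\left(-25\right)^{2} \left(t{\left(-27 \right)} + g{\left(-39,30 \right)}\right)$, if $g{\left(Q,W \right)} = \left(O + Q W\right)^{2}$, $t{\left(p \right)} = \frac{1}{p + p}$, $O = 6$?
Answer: $\frac{45727739375}{54} \approx 8.4681 \cdot 10^{8}$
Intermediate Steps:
$t{\left(p \right)} = \frac{1}{2 p}$
$g{\left(Q,W \right)} = \left(6 + Q W\right)^{2}$
$\left(-25\right)^{2} \left(t{\left(-27 \right)} + g{\left(-39,30 \right)}\right) = \left(-25\right)^{2} \left(\frac{1}{2 \left(-27\right)} + \left(6 - 1170\right)^{2}\right) = 625 \left(\frac{1}{2} \left(- \frac{1}{27}\right) + \left(6 - 1170\right)^{2}\right) = 625 \left(- \frac{1}{54} + \left(-1164\right)^{2}\right) = 625 \left(- \frac{1}{54} + 1354896\right) = 625 \cdot \frac{73164383}{54} = \frac{45727739375}{54}$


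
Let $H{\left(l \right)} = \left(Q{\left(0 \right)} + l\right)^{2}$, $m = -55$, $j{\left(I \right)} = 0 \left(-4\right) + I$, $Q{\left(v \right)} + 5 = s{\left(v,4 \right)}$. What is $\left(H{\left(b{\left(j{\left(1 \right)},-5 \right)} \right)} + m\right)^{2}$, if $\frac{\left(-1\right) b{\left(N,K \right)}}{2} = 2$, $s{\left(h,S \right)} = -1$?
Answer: $2025$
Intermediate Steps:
$Q{\left(v \right)} = -6$ ($Q{\left(v \right)} = -5 - 1 = -6$)
$j{\left(I \right)} = I$ ($j{\left(I \right)} = 0 + I = I$)
$b{\left(N,K \right)} = -4$ ($b{\left(N,K \right)} = \left(-2\right) 2 = -4$)
$H{\left(l \right)} = \left(-6 + l\right)^{2}$
$\left(H{\left(b{\left(j{\left(1 \right)},-5 \right)} \right)} + m\right)^{2} = \left(\left(-6 - 4\right)^{2} - 55\right)^{2} = \left(\left(-10\right)^{2} - 55\right)^{2} = \left(100 - 55\right)^{2} = 45^{2} = 2025$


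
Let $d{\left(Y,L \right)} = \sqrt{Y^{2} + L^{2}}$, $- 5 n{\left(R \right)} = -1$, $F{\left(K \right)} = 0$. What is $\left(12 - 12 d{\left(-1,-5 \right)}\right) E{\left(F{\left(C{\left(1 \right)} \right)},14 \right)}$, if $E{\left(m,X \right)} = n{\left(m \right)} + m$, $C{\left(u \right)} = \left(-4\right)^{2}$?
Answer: $\frac{12}{5} - \frac{12 \sqrt{26}}{5} \approx -9.8376$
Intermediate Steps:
$C{\left(u \right)} = 16$
$n{\left(R \right)} = \frac{1}{5}$ ($n{\left(R \right)} = \left(- \frac{1}{5}\right) \left(-1\right) = \frac{1}{5}$)
$d{\left(Y,L \right)} = \sqrt{L^{2} + Y^{2}}$
$E{\left(m,X \right)} = \frac{1}{5} + m$
$\left(12 - 12 d{\left(-1,-5 \right)}\right) E{\left(F{\left(C{\left(1 \right)} \right)},14 \right)} = \left(12 - 12 \sqrt{\left(-5\right)^{2} + \left(-1\right)^{2}}\right) \left(\frac{1}{5} + 0\right) = \left(12 - 12 \sqrt{25 + 1}\right) \frac{1}{5} = \left(12 - 12 \sqrt{26}\right) \frac{1}{5} = \frac{12}{5} - \frac{12 \sqrt{26}}{5}$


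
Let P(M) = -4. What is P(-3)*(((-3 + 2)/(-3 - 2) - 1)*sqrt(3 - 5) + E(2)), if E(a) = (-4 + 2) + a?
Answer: 16*I*sqrt(2)/5 ≈ 4.5255*I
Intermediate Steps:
E(a) = -2 + a
P(-3)*(((-3 + 2)/(-3 - 2) - 1)*sqrt(3 - 5) + E(2)) = -4*(((-3 + 2)/(-3 - 2) - 1)*sqrt(3 - 5) + (-2 + 2)) = -4*((-1/(-5) - 1)*sqrt(-2) + 0) = -4*((-1*(-1/5) - 1)*(I*sqrt(2)) + 0) = -4*((1/5 - 1)*(I*sqrt(2)) + 0) = -4*(-4*I*sqrt(2)/5 + 0) = -(-16)*I*sqrt(2)/5 = 16*I*sqrt(2)/5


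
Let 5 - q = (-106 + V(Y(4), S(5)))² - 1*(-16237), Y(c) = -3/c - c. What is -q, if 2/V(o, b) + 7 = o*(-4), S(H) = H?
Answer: 987577/36 ≈ 27433.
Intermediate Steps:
Y(c) = -c - 3/c
V(o, b) = 2/(-7 - 4*o) (V(o, b) = 2/(-7 + o*(-4)) = 2/(-7 - 4*o))
q = -987577/36 (q = 5 - ((-106 - 2/(7 + 4*(-1*4 - 3/4)))² - 1*(-16237)) = 5 - ((-106 - 2/(7 + 4*(-4 - 3*¼)))² + 16237) = 5 - ((-106 - 2/(7 + 4*(-4 - ¾)))² + 16237) = 5 - ((-106 - 2/(7 + 4*(-19/4)))² + 16237) = 5 - ((-106 - 2/(7 - 19))² + 16237) = 5 - ((-106 - 2/(-12))² + 16237) = 5 - ((-106 - 2*(-1/12))² + 16237) = 5 - ((-106 + ⅙)² + 16237) = 5 - ((-635/6)² + 16237) = 5 - (403225/36 + 16237) = 5 - 1*987757/36 = 5 - 987757/36 = -987577/36 ≈ -27433.)
-q = -1*(-987577/36) = 987577/36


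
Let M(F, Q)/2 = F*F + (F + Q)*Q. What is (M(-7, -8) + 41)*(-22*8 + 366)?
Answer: 72010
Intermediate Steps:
M(F, Q) = 2*F**2 + 2*Q*(F + Q) (M(F, Q) = 2*(F*F + (F + Q)*Q) = 2*(F**2 + Q*(F + Q)) = 2*F**2 + 2*Q*(F + Q))
(M(-7, -8) + 41)*(-22*8 + 366) = ((2*(-7)**2 + 2*(-8)**2 + 2*(-7)*(-8)) + 41)*(-22*8 + 366) = ((2*49 + 2*64 + 112) + 41)*(-176 + 366) = ((98 + 128 + 112) + 41)*190 = (338 + 41)*190 = 379*190 = 72010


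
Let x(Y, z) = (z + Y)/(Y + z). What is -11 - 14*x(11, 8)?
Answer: -25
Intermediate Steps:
x(Y, z) = 1 (x(Y, z) = (Y + z)/(Y + z) = 1)
-11 - 14*x(11, 8) = -11 - 14*1 = -11 - 14 = -25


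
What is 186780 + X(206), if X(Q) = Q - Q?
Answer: 186780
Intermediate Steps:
X(Q) = 0
186780 + X(206) = 186780 + 0 = 186780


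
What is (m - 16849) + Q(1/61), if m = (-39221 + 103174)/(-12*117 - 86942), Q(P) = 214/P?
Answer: -335337023/88346 ≈ -3795.7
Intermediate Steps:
m = -63953/88346 (m = 63953/(-1404 - 86942) = 63953/(-88346) = 63953*(-1/88346) = -63953/88346 ≈ -0.72389)
(m - 16849) + Q(1/61) = (-63953/88346 - 16849) + 214/(1/61) = -1488605707/88346 + 214/(1/61) = -1488605707/88346 + 214*61 = -1488605707/88346 + 13054 = -335337023/88346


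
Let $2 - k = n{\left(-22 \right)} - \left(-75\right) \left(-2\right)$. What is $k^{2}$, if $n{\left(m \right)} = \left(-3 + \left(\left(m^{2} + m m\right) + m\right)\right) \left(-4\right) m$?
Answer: $6861140224$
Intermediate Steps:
$n{\left(m \right)} = m \left(12 - 8 m^{2} - 4 m\right)$ ($n{\left(m \right)} = \left(-3 + \left(\left(m^{2} + m^{2}\right) + m\right)\right) \left(-4\right) m = \left(-3 + \left(2 m^{2} + m\right)\right) \left(-4\right) m = \left(-3 + \left(m + 2 m^{2}\right)\right) \left(-4\right) m = \left(-3 + m + 2 m^{2}\right) \left(-4\right) m = \left(12 - 8 m^{2} - 4 m\right) m = m \left(12 - 8 m^{2} - 4 m\right)$)
$k = -82832$ ($k = 2 - \left(4 \left(-22\right) \left(3 - -22 - 2 \left(-22\right)^{2}\right) - \left(-75\right) \left(-2\right)\right) = 2 - \left(4 \left(-22\right) \left(3 + 22 - 968\right) - 150\right) = 2 - \left(4 \left(-22\right) \left(-943\right) - 150\right) = 2 - \left(82984 - 150\right) = 2 - 82834 = -82832$)
$k^{2} = \left(-82832\right)^{2} = 6861140224$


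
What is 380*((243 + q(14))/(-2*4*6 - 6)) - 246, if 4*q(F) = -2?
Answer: -52717/27 ≈ -1952.5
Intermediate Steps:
q(F) = -½ (q(F) = (¼)*(-2) = -½)
380*((243 + q(14))/(-2*4*6 - 6)) - 246 = 380*((243 - ½)/(-2*4*6 - 6)) - 246 = 380*(485/(2*(-8*6 - 6))) - 246 = 380*(485/(2*(-48 - 6))) - 246 = 380*((485/2)/(-54)) - 246 = 380*((485/2)*(-1/54)) - 246 = 380*(-485/108) - 246 = -46075/27 - 246 = -52717/27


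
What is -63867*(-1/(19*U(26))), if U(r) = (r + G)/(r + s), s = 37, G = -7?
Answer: 4023621/361 ≈ 11146.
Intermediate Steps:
U(r) = (-7 + r)/(37 + r) (U(r) = (r - 7)/(r + 37) = (-7 + r)/(37 + r))
-63867*(-1/(19*U(26))) = -63867*(-(37 + 26)/(19*(-7 + 26))) = -63867/((19/63)*(-19)) = -63867/(-361/63) = -63867*(-63/361) = 4023621/361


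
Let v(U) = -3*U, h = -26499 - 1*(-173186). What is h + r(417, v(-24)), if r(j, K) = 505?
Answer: 147192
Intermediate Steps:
h = 146687 (h = -26499 + 173186 = 146687)
h + r(417, v(-24)) = 146687 + 505 = 147192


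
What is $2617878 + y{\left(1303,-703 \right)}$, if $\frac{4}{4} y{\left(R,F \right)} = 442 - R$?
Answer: $2617017$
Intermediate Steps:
$y{\left(R,F \right)} = 442 - R$
$2617878 + y{\left(1303,-703 \right)} = 2617878 + \left(442 - 1303\right) = 2617878 - 861 = 2617017$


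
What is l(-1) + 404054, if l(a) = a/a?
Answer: 404055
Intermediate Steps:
l(a) = 1
l(-1) + 404054 = 1 + 404054 = 404055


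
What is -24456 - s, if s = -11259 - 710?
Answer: -12487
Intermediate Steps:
s = -11969
-24456 - s = -24456 - 1*(-11969) = -24456 + 11969 = -12487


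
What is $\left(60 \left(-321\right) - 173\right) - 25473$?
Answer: $-44906$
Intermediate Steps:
$\left(60 \left(-321\right) - 173\right) - 25473 = \left(-19260 - 173\right) - 25473 = -19433 - 25473 = -44906$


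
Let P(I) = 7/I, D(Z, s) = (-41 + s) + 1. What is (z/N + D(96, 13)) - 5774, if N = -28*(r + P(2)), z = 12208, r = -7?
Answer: -39735/7 ≈ -5676.4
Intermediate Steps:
D(Z, s) = -40 + s
N = 98 (N = -28*(-7 + 7/2) = -28*(-7/2) = 98)
(z/N + D(96, 13)) - 5774 = (12208/98 + (-40 + 13)) - 5774 = (12208*(1/98) - 27) - 5774 = (872/7 - 27) - 5774 = 683/7 - 5774 = -39735/7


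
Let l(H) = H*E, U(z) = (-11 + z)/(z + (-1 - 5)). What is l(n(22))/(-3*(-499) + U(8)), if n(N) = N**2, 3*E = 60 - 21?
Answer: 12584/2991 ≈ 4.2073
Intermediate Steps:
E = 13 (E = (60 - 21)/3 = (1/3)*39 = 13)
U(z) = (-11 + z)/(-6 + z) (U(z) = (-11 + z)/(z - 6) = (-11 + z)/(-6 + z))
l(H) = 13*H (l(H) = H*13 = 13*H)
l(n(22))/(-3*(-499) + U(8)) = (13*22**2)/(-3*(-499) + (-11 + 8)/(-6 + 8)) = (13*484)/(1497 - 3/2) = 6292/(1497 + (1/2)*(-3)) = 6292/(1497 - 3/2) = 6292/(2991/2) = 6292*(2/2991) = 12584/2991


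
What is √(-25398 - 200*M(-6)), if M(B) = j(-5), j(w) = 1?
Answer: I*√25598 ≈ 159.99*I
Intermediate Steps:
M(B) = 1
√(-25398 - 200*M(-6)) = √(-25398 - 200*1) = √(-25398 - 200) = √(-25598) = I*√25598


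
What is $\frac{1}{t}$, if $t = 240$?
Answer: $\frac{1}{240} \approx 0.0041667$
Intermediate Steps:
$\frac{1}{t} = \frac{1}{240}$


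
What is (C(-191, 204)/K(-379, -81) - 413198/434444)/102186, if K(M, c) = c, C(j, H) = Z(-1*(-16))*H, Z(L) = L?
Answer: -34559387/85617182412 ≈ -0.00040365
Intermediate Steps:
C(j, H) = 16*H (C(j, H) = (-1*(-16))*H = 16*H)
(C(-191, 204)/K(-379, -81) - 413198/434444)/102186 = ((16*204)/(-81) - 413198/434444)/102186 = (3264*(-1/81) - 413198*1/434444)*(1/102186) = (-1088/27 - 206599/217222)*(1/102186) = -241915709/5864994*1/102186 = -34559387/85617182412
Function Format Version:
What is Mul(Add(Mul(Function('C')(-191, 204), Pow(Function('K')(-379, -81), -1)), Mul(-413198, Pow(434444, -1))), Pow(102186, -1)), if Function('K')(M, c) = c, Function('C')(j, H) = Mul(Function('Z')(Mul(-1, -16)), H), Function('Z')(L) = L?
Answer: Rational(-34559387, 85617182412) ≈ -0.00040365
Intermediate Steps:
Function('C')(j, H) = Mul(16, H) (Function('C')(j, H) = Mul(Mul(-1, -16), H) = Mul(16, H))
Mul(Add(Mul(Function('C')(-191, 204), Pow(Function('K')(-379, -81), -1)), Mul(-413198, Pow(434444, -1))), Pow(102186, -1)) = Mul(Add(Mul(Mul(16, 204), Pow(-81, -1)), Mul(-413198, Pow(434444, -1))), Pow(102186, -1)) = Mul(Add(Mul(3264, Rational(-1, 81)), Mul(-413198, Rational(1, 434444))), Rational(1, 102186)) = Mul(Add(Rational(-1088, 27), Rational(-206599, 217222)), Rational(1, 102186)) = Mul(Rational(-241915709, 5864994), Rational(1, 102186)) = Rational(-34559387, 85617182412)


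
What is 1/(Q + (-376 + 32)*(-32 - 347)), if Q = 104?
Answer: 1/130480 ≈ 7.6640e-6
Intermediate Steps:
1/(Q + (-376 + 32)*(-32 - 347)) = 1/(104 + (-376 + 32)*(-32 - 347)) = 1/(104 - 344*(-379)) = 1/(104 + 130376) = 1/130480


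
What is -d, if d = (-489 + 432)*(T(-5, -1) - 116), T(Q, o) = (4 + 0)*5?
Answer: -5472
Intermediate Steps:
T(Q, o) = 20 (T(Q, o) = 4*5 = 20)
d = 5472 (d = (-489 + 432)*(20 - 116) = -57*(-96) = 5472)
-d = -1*5472 = -5472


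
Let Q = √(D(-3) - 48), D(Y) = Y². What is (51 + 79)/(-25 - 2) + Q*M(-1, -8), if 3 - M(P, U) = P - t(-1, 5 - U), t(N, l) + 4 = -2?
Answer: -130/27 - 2*I*√39 ≈ -4.8148 - 12.49*I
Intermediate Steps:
t(N, l) = -6 (t(N, l) = -4 - 2 = -6)
Q = I*√39 (Q = √((-3)² - 48) = √(9 - 48) = √(-39) = I*√39 ≈ 6.245*I)
M(P, U) = -3 - P (M(P, U) = 3 - (P - 1*(-6)) = 3 - (P + 6) = 3 - (6 + P) = 3 + (-6 - P) = -3 - P)
(51 + 79)/(-25 - 2) + Q*M(-1, -8) = (51 + 79)/(-25 - 2) + (I*√39)*(-3 - 1*(-1)) = 130/(-27) + (I*√39)*(-3 + 1) = 130*(-1/27) + (I*√39)*(-2) = -130/27 - 2*I*√39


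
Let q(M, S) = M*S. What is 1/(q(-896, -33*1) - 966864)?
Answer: -1/937296 ≈ -1.0669e-6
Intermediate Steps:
1/(q(-896, -33*1) - 966864) = 1/(-(-29568) - 966864) = 1/(-896*(-33) - 966864) = 1/(29568 - 966864) = 1/(-937296) = -1/937296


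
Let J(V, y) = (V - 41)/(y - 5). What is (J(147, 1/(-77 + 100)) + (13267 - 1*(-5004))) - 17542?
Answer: 40334/57 ≈ 707.61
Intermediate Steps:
J(V, y) = (-41 + V)/(-5 + y)
(J(147, 1/(-77 + 100)) + (13267 - 1*(-5004))) - 17542 = ((-41 + 147)/(-5 + 1/(-77 + 100)) + (13267 - 1*(-5004))) - 17542 = (106/(-5 + 1/23) + (13267 + 5004)) - 17542 = (106/(-5 + 1/23) + 18271) - 17542 = (106/(-114/23) + 18271) - 17542 = (-23/114*106 + 18271) - 17542 = (-1219/57 + 18271) - 17542 = 1040228/57 - 17542 = 40334/57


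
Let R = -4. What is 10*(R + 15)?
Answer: 110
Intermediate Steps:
10*(R + 15) = 10*(-4 + 15) = 10*11 = 110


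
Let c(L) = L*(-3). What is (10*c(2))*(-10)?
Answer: 600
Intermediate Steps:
c(L) = -3*L
(10*c(2))*(-10) = (10*(-3*2))*(-10) = (10*(-6))*(-10) = -60*(-10) = 600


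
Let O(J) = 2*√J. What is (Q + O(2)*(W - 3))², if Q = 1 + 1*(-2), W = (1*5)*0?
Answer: 73 + 12*√2 ≈ 89.971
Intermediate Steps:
W = 0 (W = 5*0 = 0)
Q = -1 (Q = 1 - 2 = -1)
(Q + O(2)*(W - 3))² = (-1 + (2*√2)*(0 - 3))² = (-1 + (2*√2)*(-3))² = (-1 - 6*√2)²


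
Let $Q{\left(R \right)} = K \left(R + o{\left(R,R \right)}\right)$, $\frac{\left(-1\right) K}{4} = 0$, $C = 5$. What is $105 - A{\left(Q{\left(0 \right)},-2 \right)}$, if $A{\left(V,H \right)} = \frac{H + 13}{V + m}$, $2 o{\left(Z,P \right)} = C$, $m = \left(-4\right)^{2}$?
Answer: $\frac{1669}{16} \approx 104.31$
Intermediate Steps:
$m = 16$
$K = 0$ ($K = \left(-4\right) 0 = 0$)
$o{\left(Z,P \right)} = \frac{5}{2}$ ($o{\left(Z,P \right)} = \frac{1}{2} \cdot 5 = \frac{5}{2}$)
$Q{\left(R \right)} = 0$ ($Q{\left(R \right)} = 0 \left(R + \frac{5}{2}\right) = 0 \left(\frac{5}{2} + R\right) = 0$)
$A{\left(V,H \right)} = \frac{13 + H}{16 + V}$ ($A{\left(V,H \right)} = \frac{H + 13}{V + 16} = \frac{13 + H}{16 + V}$)
$105 - A{\left(Q{\left(0 \right)},-2 \right)} = 105 - \frac{13 - 2}{16 + 0} = 105 - \frac{1}{16} \cdot 11 = 105 - \frac{11}{16} = \frac{1669}{16}$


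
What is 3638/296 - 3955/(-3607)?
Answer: 7146473/533836 ≈ 13.387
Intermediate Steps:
3638/296 - 3955/(-3607) = 3638*(1/296) - 3955*(-1/3607) = 1819/148 + 3955/3607 = 7146473/533836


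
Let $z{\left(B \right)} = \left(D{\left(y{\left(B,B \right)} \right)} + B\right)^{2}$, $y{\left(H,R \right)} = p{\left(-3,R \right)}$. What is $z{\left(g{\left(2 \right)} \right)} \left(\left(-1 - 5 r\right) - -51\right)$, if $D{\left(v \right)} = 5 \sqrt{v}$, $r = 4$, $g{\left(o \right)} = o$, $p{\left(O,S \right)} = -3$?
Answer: $-2130 + 600 i \sqrt{3} \approx -2130.0 + 1039.2 i$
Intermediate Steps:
$y{\left(H,R \right)} = -3$
$z{\left(B \right)} = \left(B + 5 i \sqrt{3}\right)^{2}$ ($z{\left(B \right)} = \left(5 \sqrt{-3} + B\right)^{2} = \left(5 i \sqrt{3} + B\right)^{2} = \left(B + 5 i \sqrt{3}\right)^{2}$)
$z{\left(g{\left(2 \right)} \right)} \left(\left(-1 - 5 r\right) - -51\right) = \left(2 + 5 i \sqrt{3}\right)^{2} \left(\left(-1 - 20\right) - -51\right) = \left(2 + 5 i \sqrt{3}\right)^{2} \left(\left(-1 - 20\right) + 51\right) = \left(2 + 5 i \sqrt{3}\right)^{2} \left(-21 + 51\right) = \left(2 + 5 i \sqrt{3}\right)^{2} \cdot 30 = 30 \left(2 + 5 i \sqrt{3}\right)^{2}$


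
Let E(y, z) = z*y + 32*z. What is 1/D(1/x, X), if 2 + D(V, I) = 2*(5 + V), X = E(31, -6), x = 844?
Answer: 422/3377 ≈ 0.12496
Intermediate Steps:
E(y, z) = 32*z + y*z (E(y, z) = y*z + 32*z = 32*z + y*z)
X = -378 (X = -6*(32 + 31) = -6*63 = -378)
D(V, I) = 8 + 2*V (D(V, I) = -2 + 2*(5 + V) = -2 + (10 + 2*V) = 8 + 2*V)
1/D(1/x, X) = 1/(8 + 2/844) = 1/(8 + 2*(1/844)) = 1/(8 + 1/422) = 1/(3377/422) = 422/3377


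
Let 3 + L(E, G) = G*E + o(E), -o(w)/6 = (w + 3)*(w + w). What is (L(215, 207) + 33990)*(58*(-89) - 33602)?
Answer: 18759760272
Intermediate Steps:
o(w) = -12*w*(3 + w) (o(w) = -6*(w + 3)*(w + w) = -6*(3 + w)*2*w = -12*w*(3 + w))
L(E, G) = -3 + E*G - 12*E*(3 + E) (L(E, G) = -3 + (G*E - 12*E*(3 + E)) = -3 + (E*G - 12*E*(3 + E)) = -3 + E*G - 12*E*(3 + E))
(L(215, 207) + 33990)*(58*(-89) - 33602) = ((-3 + 215*207 - 12*215*(3 + 215)) + 33990)*(58*(-89) - 33602) = ((-3 + 44505 - 12*215*218) + 33990)*(-5162 - 33602) = ((-3 + 44505 - 562440) + 33990)*(-38764) = (-517938 + 33990)*(-38764) = -483948*(-38764) = 18759760272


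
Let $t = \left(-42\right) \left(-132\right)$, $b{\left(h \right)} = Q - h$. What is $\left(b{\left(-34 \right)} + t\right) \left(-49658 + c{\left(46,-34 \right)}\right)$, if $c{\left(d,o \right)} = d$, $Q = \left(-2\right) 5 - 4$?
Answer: $-276041168$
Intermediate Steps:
$Q = -14$ ($Q = -10 - 4 = -14$)
$b{\left(h \right)} = -14 - h$
$t = 5544$
$\left(b{\left(-34 \right)} + t\right) \left(-49658 + c{\left(46,-34 \right)}\right) = \left(\left(-14 - -34\right) + 5544\right) \left(-49658 + 46\right) = \left(\left(-14 + 34\right) + 5544\right) \left(-49612\right) = \left(20 + 5544\right) \left(-49612\right) = 5564 \left(-49612\right) = -276041168$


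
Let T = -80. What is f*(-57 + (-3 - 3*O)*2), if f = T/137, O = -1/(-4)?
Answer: 5160/137 ≈ 37.664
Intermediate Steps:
O = 1/4 (O = -1*(-1/4) = 1/4 ≈ 0.25000)
f = -80/137 ≈ -0.58394
f*(-57 + (-3 - 3*O)*2) = -80*(-57 + (-3 - 3*1/4)*2)/137 = -80*(-57 + (-3 - 3/4)*2)/137 = -80*(-57 - 15/4*2)/137 = -80*(-57 - 15/2)/137 = -80/137*(-129/2) = 5160/137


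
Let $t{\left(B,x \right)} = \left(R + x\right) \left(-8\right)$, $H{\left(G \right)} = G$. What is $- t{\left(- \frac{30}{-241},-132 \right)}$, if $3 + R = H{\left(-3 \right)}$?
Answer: $-1104$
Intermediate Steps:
$R = -6$ ($R = -3 - 3 = -6$)
$t{\left(B,x \right)} = 48 - 8 x$ ($t{\left(B,x \right)} = \left(-6 + x\right) \left(-8\right) = 48 - 8 x$)
$- t{\left(- \frac{30}{-241},-132 \right)} = - (48 - -1056) = - (48 + 1056) = \left(-1\right) 1104 = -1104$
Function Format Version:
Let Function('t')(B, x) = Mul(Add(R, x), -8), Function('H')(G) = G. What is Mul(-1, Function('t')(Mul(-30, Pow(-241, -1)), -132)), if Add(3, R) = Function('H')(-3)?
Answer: -1104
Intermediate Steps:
R = -6 (R = Add(-3, -3) = -6)
Function('t')(B, x) = Add(48, Mul(-8, x)) (Function('t')(B, x) = Mul(Add(-6, x), -8) = Add(48, Mul(-8, x)))
Mul(-1, Function('t')(Mul(-30, Pow(-241, -1)), -132)) = Mul(-1, Add(48, Mul(-8, -132))) = Mul(-1, Add(48, 1056)) = Mul(-1, 1104) = -1104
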